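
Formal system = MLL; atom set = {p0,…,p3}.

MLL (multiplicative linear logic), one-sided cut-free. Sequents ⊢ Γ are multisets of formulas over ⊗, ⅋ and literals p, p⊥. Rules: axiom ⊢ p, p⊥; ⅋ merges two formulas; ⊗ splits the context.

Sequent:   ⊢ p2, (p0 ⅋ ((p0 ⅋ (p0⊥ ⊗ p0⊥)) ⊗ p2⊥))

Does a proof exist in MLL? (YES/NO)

Derivation trace:
[⅋]  ⊢ p2, (p0 ⅋ ((p0 ⅋ (p0⊥ ⊗ p0⊥)) ⊗ p2⊥))
  [⊗]  ⊢ p0, p2, ((p0 ⅋ (p0⊥ ⊗ p0⊥)) ⊗ p2⊥)
    [⅋]  ⊢ p0, (p0 ⅋ (p0⊥ ⊗ p0⊥))
      [⊗]  ⊢ p0, p0, (p0⊥ ⊗ p0⊥)
        [Ax]  ⊢ p0, p0⊥
        [Ax]  ⊢ p0, p0⊥
    [Ax]  ⊢ p2, p2⊥

Result: YES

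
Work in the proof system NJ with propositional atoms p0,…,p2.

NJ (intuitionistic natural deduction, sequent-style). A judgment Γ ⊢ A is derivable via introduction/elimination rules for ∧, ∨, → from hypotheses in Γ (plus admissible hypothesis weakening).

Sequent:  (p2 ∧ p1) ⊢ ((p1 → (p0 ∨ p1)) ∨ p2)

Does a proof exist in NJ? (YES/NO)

Derivation trace:
[∨I₁] (p2 ∧ p1) ⊢ ((p1 → (p0 ∨ p1)) ∨ p2)
  [Wk] (p2 ∧ p1) ⊢ (p1 → (p0 ∨ p1))
    [→I]  ⊢ (p1 → (p0 ∨ p1))
      [∨I₂] p1 ⊢ (p0 ∨ p1)
        [Ax] p1 ⊢ p1

Result: YES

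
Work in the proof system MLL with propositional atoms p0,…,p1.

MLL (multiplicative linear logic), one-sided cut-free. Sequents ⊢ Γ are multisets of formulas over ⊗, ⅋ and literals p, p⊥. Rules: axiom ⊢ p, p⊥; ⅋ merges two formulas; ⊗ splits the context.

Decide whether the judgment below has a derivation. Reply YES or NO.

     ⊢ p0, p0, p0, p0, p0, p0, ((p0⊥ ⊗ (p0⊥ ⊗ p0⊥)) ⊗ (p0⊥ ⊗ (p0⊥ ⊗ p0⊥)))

Proof tree:
[⊗]  ⊢ p0, p0, p0, p0, p0, p0, ((p0⊥ ⊗ (p0⊥ ⊗ p0⊥)) ⊗ (p0⊥ ⊗ (p0⊥ ⊗ p0⊥)))
  [⊗]  ⊢ p0, p0, p0, (p0⊥ ⊗ (p0⊥ ⊗ p0⊥))
    [Ax]  ⊢ p0, p0⊥
    [⊗]  ⊢ p0, p0, (p0⊥ ⊗ p0⊥)
      [Ax]  ⊢ p0, p0⊥
      [Ax]  ⊢ p0, p0⊥
  [⊗]  ⊢ p0, p0, p0, (p0⊥ ⊗ (p0⊥ ⊗ p0⊥))
    [Ax]  ⊢ p0, p0⊥
    [⊗]  ⊢ p0, p0, (p0⊥ ⊗ p0⊥)
      [Ax]  ⊢ p0, p0⊥
      [Ax]  ⊢ p0, p0⊥

Result: YES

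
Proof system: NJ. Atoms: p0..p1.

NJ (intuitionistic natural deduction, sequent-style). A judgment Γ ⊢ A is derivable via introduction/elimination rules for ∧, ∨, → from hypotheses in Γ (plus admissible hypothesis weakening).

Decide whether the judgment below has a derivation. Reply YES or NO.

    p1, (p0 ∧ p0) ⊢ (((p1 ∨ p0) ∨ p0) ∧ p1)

Derivation trace:
[∧I] p1, (p0 ∧ p0) ⊢ (((p1 ∨ p0) ∨ p0) ∧ p1)
  [∨I₁] p1, (p0 ∧ p0) ⊢ ((p1 ∨ p0) ∨ p0)
    [∨I₁] p1, (p0 ∧ p0) ⊢ (p1 ∨ p0)
      [Wk] p1, (p0 ∧ p0) ⊢ p1
        [Ax] p1 ⊢ p1
  [Ax] p1 ⊢ p1

Result: YES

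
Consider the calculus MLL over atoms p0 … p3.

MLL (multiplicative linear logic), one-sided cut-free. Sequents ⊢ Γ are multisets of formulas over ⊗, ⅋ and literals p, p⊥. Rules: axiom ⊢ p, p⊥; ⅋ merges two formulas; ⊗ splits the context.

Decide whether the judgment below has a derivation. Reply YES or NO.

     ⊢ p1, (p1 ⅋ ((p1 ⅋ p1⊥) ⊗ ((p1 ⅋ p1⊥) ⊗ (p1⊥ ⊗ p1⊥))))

Derivation trace:
[⅋]  ⊢ p1, (p1 ⅋ ((p1 ⅋ p1⊥) ⊗ ((p1 ⅋ p1⊥) ⊗ (p1⊥ ⊗ p1⊥))))
  [⊗]  ⊢ p1, p1, ((p1 ⅋ p1⊥) ⊗ ((p1 ⅋ p1⊥) ⊗ (p1⊥ ⊗ p1⊥)))
    [⅋]  ⊢ (p1 ⅋ p1⊥)
      [Ax]  ⊢ p1, p1⊥
    [⊗]  ⊢ p1, p1, ((p1 ⅋ p1⊥) ⊗ (p1⊥ ⊗ p1⊥))
      [⅋]  ⊢ (p1 ⅋ p1⊥)
        [Ax]  ⊢ p1, p1⊥
      [⊗]  ⊢ p1, p1, (p1⊥ ⊗ p1⊥)
        [Ax]  ⊢ p1, p1⊥
        [Ax]  ⊢ p1, p1⊥

Result: YES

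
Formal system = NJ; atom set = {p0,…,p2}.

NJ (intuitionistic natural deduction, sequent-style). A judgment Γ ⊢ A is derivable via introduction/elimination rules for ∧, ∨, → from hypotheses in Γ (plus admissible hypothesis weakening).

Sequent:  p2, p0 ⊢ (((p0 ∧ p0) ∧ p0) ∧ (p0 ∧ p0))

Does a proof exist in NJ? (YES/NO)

Proof tree:
[∧I] p2, p0 ⊢ (((p0 ∧ p0) ∧ p0) ∧ (p0 ∧ p0))
  [∧I] p2, p0 ⊢ ((p0 ∧ p0) ∧ p0)
    [∧I] p0 ⊢ (p0 ∧ p0)
      [Ax] p0 ⊢ p0
      [Ax] p0 ⊢ p0
    [Wk] p0, p2 ⊢ p0
      [Ax] p0 ⊢ p0
  [Wk] p0, p2 ⊢ (p0 ∧ p0)
    [∧I] p0 ⊢ (p0 ∧ p0)
      [Ax] p0 ⊢ p0
      [Ax] p0 ⊢ p0

Result: YES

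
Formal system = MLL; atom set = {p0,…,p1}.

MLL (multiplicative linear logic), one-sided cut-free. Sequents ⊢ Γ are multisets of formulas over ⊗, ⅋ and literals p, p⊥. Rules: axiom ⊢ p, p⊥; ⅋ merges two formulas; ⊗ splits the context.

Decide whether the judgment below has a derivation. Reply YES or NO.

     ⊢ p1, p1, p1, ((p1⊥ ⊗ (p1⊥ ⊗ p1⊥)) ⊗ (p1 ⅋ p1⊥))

Derivation (root first):
[⊗]  ⊢ p1, p1, p1, ((p1⊥ ⊗ (p1⊥ ⊗ p1⊥)) ⊗ (p1 ⅋ p1⊥))
  [⊗]  ⊢ p1, p1, p1, (p1⊥ ⊗ (p1⊥ ⊗ p1⊥))
    [Ax]  ⊢ p1, p1⊥
    [⊗]  ⊢ p1, p1, (p1⊥ ⊗ p1⊥)
      [Ax]  ⊢ p1, p1⊥
      [Ax]  ⊢ p1, p1⊥
  [⅋]  ⊢ (p1 ⅋ p1⊥)
    [Ax]  ⊢ p1, p1⊥

Result: YES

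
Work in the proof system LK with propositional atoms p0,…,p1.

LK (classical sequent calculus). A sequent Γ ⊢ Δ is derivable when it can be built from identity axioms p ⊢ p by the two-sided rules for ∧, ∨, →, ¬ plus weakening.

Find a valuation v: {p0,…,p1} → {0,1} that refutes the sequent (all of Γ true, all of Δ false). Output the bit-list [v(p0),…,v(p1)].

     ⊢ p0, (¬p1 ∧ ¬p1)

Truth-table refutation:
  v=00: Γ:[] Δ:[p0=F, (¬p1 ∧ ¬p1)=T] refutes=False
  v=01: Γ:[] Δ:[p0=F, (¬p1 ∧ ¬p1)=F] refutes=True  ← countermodel

Result: [0, 1]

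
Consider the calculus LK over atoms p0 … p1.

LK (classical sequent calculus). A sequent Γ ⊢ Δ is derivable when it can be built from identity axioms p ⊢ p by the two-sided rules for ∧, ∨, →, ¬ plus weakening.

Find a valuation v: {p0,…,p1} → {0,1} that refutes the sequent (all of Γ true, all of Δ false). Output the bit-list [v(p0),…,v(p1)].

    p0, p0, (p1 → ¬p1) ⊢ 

Truth-table refutation:
  v=00: Γ:[p0=F, p0=F, (p1 → ¬p1)=T] Δ:[] refutes=False
  v=01: Γ:[p0=F, p0=F, (p1 → ¬p1)=F] Δ:[] refutes=False
  v=10: Γ:[p0=T, p0=T, (p1 → ¬p1)=T] Δ:[] refutes=True  ← countermodel

Result: [1, 0]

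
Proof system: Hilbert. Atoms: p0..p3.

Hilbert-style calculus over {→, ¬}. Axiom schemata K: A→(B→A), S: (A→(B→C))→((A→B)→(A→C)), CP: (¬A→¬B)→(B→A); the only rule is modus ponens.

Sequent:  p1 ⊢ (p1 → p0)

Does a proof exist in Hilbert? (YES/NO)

Truth-table refutation:
  v=0000: Γ:[p1=F] Δ:[(p1 → p0)=T] refutes=False
  v=0001: Γ:[p1=F] Δ:[(p1 → p0)=T] refutes=False
  v=0010: Γ:[p1=F] Δ:[(p1 → p0)=T] refutes=False
  v=0011: Γ:[p1=F] Δ:[(p1 → p0)=T] refutes=False
  v=0100: Γ:[p1=T] Δ:[(p1 → p0)=F] refutes=True  ← countermodel

Result: NO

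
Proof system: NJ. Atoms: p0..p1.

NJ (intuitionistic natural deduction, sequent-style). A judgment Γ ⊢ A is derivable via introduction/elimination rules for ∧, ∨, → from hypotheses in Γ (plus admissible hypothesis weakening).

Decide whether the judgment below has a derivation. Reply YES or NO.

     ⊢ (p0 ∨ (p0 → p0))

Derivation trace:
[∨I₂]  ⊢ (p0 ∨ (p0 → p0))
  [→I]  ⊢ (p0 → p0)
    [Ax] p0 ⊢ p0

Result: YES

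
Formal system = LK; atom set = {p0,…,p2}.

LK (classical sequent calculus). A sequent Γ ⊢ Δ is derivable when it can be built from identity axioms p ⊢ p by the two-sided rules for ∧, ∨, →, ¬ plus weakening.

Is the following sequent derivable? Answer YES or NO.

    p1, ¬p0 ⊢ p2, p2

Search for a countermodel by truth-table:
  v=000: Γ:[p1=F, ¬p0=T] Δ:[p2=F, p2=F] refutes=False
  v=001: Γ:[p1=F, ¬p0=T] Δ:[p2=T, p2=T] refutes=False
  v=010: Γ:[p1=T, ¬p0=T] Δ:[p2=F, p2=F] refutes=True  ← countermodel

Result: NO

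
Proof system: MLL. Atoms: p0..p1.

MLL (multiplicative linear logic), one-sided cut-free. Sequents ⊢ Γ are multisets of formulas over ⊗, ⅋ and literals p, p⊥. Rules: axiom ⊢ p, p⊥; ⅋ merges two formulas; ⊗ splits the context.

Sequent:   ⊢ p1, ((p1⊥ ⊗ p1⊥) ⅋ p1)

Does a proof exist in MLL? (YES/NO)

Proof tree:
[⅋]  ⊢ p1, ((p1⊥ ⊗ p1⊥) ⅋ p1)
  [⊗]  ⊢ p1, p1, (p1⊥ ⊗ p1⊥)
    [Ax]  ⊢ p1, p1⊥
    [Ax]  ⊢ p1, p1⊥

Result: YES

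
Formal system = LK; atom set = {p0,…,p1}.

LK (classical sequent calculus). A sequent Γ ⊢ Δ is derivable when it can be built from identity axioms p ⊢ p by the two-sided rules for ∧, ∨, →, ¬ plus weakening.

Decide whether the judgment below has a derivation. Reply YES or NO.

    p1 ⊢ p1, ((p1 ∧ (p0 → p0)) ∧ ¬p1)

Derivation trace:
[∧R] p1 ⊢ p1, ((p1 ∧ (p0 → p0)) ∧ ¬p1)
  [∧R] p1 ⊢ (p1 ∧ (p0 → p0))
    [Ax] p1 ⊢ p1
    [→R]  ⊢ (p0 → p0)
      [Ax] p0 ⊢ p0
  [¬R]  ⊢ p1, ¬p1
    [Ax] p1 ⊢ p1

Result: YES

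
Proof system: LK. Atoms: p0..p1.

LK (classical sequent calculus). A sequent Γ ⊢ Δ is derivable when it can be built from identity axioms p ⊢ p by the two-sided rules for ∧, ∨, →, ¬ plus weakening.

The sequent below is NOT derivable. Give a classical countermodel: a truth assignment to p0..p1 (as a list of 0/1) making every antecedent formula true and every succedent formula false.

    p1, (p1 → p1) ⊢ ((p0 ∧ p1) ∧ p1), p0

Search for a countermodel by truth-table:
  v=00: Γ:[p1=F, (p1 → p1)=T] Δ:[((p0 ∧ p1) ∧ p1)=F, p0=F] refutes=False
  v=01: Γ:[p1=T, (p1 → p1)=T] Δ:[((p0 ∧ p1) ∧ p1)=F, p0=F] refutes=True  ← countermodel

Result: [0, 1]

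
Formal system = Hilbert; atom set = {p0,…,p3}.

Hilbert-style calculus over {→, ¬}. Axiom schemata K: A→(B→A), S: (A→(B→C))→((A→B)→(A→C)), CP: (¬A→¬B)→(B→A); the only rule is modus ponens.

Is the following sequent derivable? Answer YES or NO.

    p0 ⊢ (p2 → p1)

Enumerate valuations to refute Γ ⊢ Δ:
  v=0000: Γ:[p0=F] Δ:[(p2 → p1)=T] refutes=False
  v=0001: Γ:[p0=F] Δ:[(p2 → p1)=T] refutes=False
  v=0010: Γ:[p0=F] Δ:[(p2 → p1)=F] refutes=False
  v=0011: Γ:[p0=F] Δ:[(p2 → p1)=F] refutes=False
  v=0100: Γ:[p0=F] Δ:[(p2 → p1)=T] refutes=False
  v=0101: Γ:[p0=F] Δ:[(p2 → p1)=T] refutes=False
  v=0110: Γ:[p0=F] Δ:[(p2 → p1)=T] refutes=False
  v=0111: Γ:[p0=F] Δ:[(p2 → p1)=T] refutes=False
  v=1000: Γ:[p0=T] Δ:[(p2 → p1)=T] refutes=False
  v=1001: Γ:[p0=T] Δ:[(p2 → p1)=T] refutes=False
  v=1010: Γ:[p0=T] Δ:[(p2 → p1)=F] refutes=True  ← countermodel

Result: NO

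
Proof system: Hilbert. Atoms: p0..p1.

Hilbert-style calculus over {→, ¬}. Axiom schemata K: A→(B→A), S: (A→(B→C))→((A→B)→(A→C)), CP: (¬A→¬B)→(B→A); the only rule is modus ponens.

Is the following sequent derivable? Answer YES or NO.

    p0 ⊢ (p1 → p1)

Derivation (root first):
[MP] p0 ⊢ (p1 → p1)
  [MP]  ⊢ ((p1 → p0) → (p1 → p1))
    [S]  ⊢ ((p1 → (p0 → p1)) → ((p1 → p0) → (p1 → p1)))
    [K]  ⊢ (p1 → (p0 → p1))
  [MP] p0 ⊢ (p1 → p0)
    [K]  ⊢ (p0 → (p1 → p0))
    [Hyp] p0 ⊢ p0

Result: YES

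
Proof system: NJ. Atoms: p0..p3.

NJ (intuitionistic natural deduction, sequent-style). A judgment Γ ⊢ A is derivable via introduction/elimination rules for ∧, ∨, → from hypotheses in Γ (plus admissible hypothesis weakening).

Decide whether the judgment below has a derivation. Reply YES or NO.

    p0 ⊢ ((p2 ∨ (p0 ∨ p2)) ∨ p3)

Proof tree:
[∨I₁] p0 ⊢ ((p2 ∨ (p0 ∨ p2)) ∨ p3)
  [∨I₂] p0 ⊢ (p2 ∨ (p0 ∨ p2))
    [∨I₁] p0 ⊢ (p0 ∨ p2)
      [Ax] p0 ⊢ p0

Result: YES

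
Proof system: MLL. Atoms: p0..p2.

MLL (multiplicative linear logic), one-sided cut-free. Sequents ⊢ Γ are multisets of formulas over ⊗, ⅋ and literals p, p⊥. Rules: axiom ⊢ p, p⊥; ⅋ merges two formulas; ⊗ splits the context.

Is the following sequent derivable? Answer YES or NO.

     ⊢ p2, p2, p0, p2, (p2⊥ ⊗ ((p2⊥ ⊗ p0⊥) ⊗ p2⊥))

Derivation trace:
[⊗]  ⊢ p2, p2, p0, p2, (p2⊥ ⊗ ((p2⊥ ⊗ p0⊥) ⊗ p2⊥))
  [Ax]  ⊢ p2, p2⊥
  [⊗]  ⊢ p2, p0, p2, ((p2⊥ ⊗ p0⊥) ⊗ p2⊥)
    [⊗]  ⊢ p2, p0, (p2⊥ ⊗ p0⊥)
      [Ax]  ⊢ p2, p2⊥
      [Ax]  ⊢ p0, p0⊥
    [Ax]  ⊢ p2, p2⊥

Result: YES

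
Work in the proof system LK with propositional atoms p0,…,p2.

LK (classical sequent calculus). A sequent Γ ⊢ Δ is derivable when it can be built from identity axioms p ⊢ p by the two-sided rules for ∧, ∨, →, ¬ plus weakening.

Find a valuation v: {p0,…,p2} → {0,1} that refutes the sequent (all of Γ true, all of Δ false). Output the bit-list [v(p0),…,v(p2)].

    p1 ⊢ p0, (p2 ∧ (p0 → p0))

Enumerate valuations to refute Γ ⊢ Δ:
  v=000: Γ:[p1=F] Δ:[p0=F, (p2 ∧ (p0 → p0))=F] refutes=False
  v=001: Γ:[p1=F] Δ:[p0=F, (p2 ∧ (p0 → p0))=T] refutes=False
  v=010: Γ:[p1=T] Δ:[p0=F, (p2 ∧ (p0 → p0))=F] refutes=True  ← countermodel

Result: [0, 1, 0]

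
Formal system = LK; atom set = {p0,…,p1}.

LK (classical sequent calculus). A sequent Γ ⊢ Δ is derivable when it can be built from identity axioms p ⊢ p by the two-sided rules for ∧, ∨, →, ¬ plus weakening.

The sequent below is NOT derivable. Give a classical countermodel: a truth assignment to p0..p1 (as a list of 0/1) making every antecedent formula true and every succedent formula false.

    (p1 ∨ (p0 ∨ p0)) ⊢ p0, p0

Truth-table refutation:
  v=00: Γ:[(p1 ∨ (p0 ∨ p0))=F] Δ:[p0=F, p0=F] refutes=False
  v=01: Γ:[(p1 ∨ (p0 ∨ p0))=T] Δ:[p0=F, p0=F] refutes=True  ← countermodel

Result: [0, 1]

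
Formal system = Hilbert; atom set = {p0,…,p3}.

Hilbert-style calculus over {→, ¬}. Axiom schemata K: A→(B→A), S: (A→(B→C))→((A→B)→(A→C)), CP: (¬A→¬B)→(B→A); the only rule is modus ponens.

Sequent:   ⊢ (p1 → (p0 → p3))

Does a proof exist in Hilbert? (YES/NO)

Enumerate valuations to refute Γ ⊢ Δ:
  v=0000: Γ:[] Δ:[(p1 → (p0 → p3))=T] refutes=False
  v=0001: Γ:[] Δ:[(p1 → (p0 → p3))=T] refutes=False
  v=0010: Γ:[] Δ:[(p1 → (p0 → p3))=T] refutes=False
  v=0011: Γ:[] Δ:[(p1 → (p0 → p3))=T] refutes=False
  v=0100: Γ:[] Δ:[(p1 → (p0 → p3))=T] refutes=False
  v=0101: Γ:[] Δ:[(p1 → (p0 → p3))=T] refutes=False
  v=0110: Γ:[] Δ:[(p1 → (p0 → p3))=T] refutes=False
  v=0111: Γ:[] Δ:[(p1 → (p0 → p3))=T] refutes=False
  v=1000: Γ:[] Δ:[(p1 → (p0 → p3))=T] refutes=False
  v=1001: Γ:[] Δ:[(p1 → (p0 → p3))=T] refutes=False
  v=1010: Γ:[] Δ:[(p1 → (p0 → p3))=T] refutes=False
  v=1011: Γ:[] Δ:[(p1 → (p0 → p3))=T] refutes=False
  v=1100: Γ:[] Δ:[(p1 → (p0 → p3))=F] refutes=True  ← countermodel

Result: NO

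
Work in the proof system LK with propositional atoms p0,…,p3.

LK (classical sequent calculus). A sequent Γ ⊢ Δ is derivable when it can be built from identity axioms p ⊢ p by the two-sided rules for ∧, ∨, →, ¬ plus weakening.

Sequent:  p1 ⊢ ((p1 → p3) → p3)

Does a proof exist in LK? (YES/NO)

Proof tree:
[→R] p1 ⊢ ((p1 → p3) → p3)
  [→L] p1, (p1 → p3) ⊢ p3
    [Ax] p1 ⊢ p1
    [Ax] p3 ⊢ p3

Result: YES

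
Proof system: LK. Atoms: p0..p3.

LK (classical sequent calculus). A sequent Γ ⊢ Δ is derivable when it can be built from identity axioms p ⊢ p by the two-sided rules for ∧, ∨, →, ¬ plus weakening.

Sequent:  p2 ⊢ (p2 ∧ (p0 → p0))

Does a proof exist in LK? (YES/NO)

Proof tree:
[∧R] p2 ⊢ (p2 ∧ (p0 → p0))
  [Ax] p2 ⊢ p2
  [→R]  ⊢ (p0 → p0)
    [Ax] p0 ⊢ p0

Result: YES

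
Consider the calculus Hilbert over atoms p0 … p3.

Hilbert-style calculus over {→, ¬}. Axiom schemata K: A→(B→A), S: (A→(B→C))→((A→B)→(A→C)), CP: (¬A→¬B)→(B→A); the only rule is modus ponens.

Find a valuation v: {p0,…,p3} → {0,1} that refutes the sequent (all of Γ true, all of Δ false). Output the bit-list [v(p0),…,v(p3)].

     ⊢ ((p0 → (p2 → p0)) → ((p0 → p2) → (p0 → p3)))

Truth-table refutation:
  v=0000: Γ:[] Δ:[((p0 → (p2 → p0)) → ((p0 → p2) → (p0 → p3)))=T] refutes=False
  v=0001: Γ:[] Δ:[((p0 → (p2 → p0)) → ((p0 → p2) → (p0 → p3)))=T] refutes=False
  v=0010: Γ:[] Δ:[((p0 → (p2 → p0)) → ((p0 → p2) → (p0 → p3)))=T] refutes=False
  v=0011: Γ:[] Δ:[((p0 → (p2 → p0)) → ((p0 → p2) → (p0 → p3)))=T] refutes=False
  v=0100: Γ:[] Δ:[((p0 → (p2 → p0)) → ((p0 → p2) → (p0 → p3)))=T] refutes=False
  v=0101: Γ:[] Δ:[((p0 → (p2 → p0)) → ((p0 → p2) → (p0 → p3)))=T] refutes=False
  v=0110: Γ:[] Δ:[((p0 → (p2 → p0)) → ((p0 → p2) → (p0 → p3)))=T] refutes=False
  v=0111: Γ:[] Δ:[((p0 → (p2 → p0)) → ((p0 → p2) → (p0 → p3)))=T] refutes=False
  v=1000: Γ:[] Δ:[((p0 → (p2 → p0)) → ((p0 → p2) → (p0 → p3)))=T] refutes=False
  v=1001: Γ:[] Δ:[((p0 → (p2 → p0)) → ((p0 → p2) → (p0 → p3)))=T] refutes=False
  v=1010: Γ:[] Δ:[((p0 → (p2 → p0)) → ((p0 → p2) → (p0 → p3)))=F] refutes=True  ← countermodel

Result: [1, 0, 1, 0]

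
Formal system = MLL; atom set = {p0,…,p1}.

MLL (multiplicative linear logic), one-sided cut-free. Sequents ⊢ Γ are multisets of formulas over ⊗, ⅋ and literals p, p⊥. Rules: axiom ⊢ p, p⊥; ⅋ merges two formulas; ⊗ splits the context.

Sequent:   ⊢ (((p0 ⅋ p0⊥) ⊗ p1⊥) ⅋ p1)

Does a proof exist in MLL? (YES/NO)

Derivation (root first):
[⅋]  ⊢ (((p0 ⅋ p0⊥) ⊗ p1⊥) ⅋ p1)
  [⊗]  ⊢ p1, ((p0 ⅋ p0⊥) ⊗ p1⊥)
    [⅋]  ⊢ (p0 ⅋ p0⊥)
      [Ax]  ⊢ p0, p0⊥
    [Ax]  ⊢ p1, p1⊥

Result: YES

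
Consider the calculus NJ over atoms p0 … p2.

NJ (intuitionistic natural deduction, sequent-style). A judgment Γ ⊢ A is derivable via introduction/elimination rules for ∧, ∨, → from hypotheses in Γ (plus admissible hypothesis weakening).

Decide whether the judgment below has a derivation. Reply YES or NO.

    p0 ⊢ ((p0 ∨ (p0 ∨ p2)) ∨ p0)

Proof tree:
[∨I₁] p0 ⊢ ((p0 ∨ (p0 ∨ p2)) ∨ p0)
  [∨I₂] p0 ⊢ (p0 ∨ (p0 ∨ p2))
    [∨I₁] p0 ⊢ (p0 ∨ p2)
      [Ax] p0 ⊢ p0

Result: YES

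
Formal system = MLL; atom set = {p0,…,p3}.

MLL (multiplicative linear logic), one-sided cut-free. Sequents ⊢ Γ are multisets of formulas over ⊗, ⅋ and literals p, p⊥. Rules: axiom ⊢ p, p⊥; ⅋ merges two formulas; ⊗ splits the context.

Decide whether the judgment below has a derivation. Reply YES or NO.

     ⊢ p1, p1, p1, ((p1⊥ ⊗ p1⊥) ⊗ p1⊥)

Derivation (root first):
[⊗]  ⊢ p1, p1, p1, ((p1⊥ ⊗ p1⊥) ⊗ p1⊥)
  [⊗]  ⊢ p1, p1, (p1⊥ ⊗ p1⊥)
    [Ax]  ⊢ p1, p1⊥
    [Ax]  ⊢ p1, p1⊥
  [Ax]  ⊢ p1, p1⊥

Result: YES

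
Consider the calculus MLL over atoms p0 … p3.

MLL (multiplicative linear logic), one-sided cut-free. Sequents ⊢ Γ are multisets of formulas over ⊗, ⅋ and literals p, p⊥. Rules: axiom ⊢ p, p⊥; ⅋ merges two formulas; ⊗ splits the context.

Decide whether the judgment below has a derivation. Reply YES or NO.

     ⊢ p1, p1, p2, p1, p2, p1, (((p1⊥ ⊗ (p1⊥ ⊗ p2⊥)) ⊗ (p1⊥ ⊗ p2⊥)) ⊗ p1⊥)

Derivation trace:
[⊗]  ⊢ p1, p1, p2, p1, p2, p1, (((p1⊥ ⊗ (p1⊥ ⊗ p2⊥)) ⊗ (p1⊥ ⊗ p2⊥)) ⊗ p1⊥)
  [⊗]  ⊢ p1, p1, p2, p1, p2, ((p1⊥ ⊗ (p1⊥ ⊗ p2⊥)) ⊗ (p1⊥ ⊗ p2⊥))
    [⊗]  ⊢ p1, p1, p2, (p1⊥ ⊗ (p1⊥ ⊗ p2⊥))
      [Ax]  ⊢ p1, p1⊥
      [⊗]  ⊢ p1, p2, (p1⊥ ⊗ p2⊥)
        [Ax]  ⊢ p1, p1⊥
        [Ax]  ⊢ p2, p2⊥
    [⊗]  ⊢ p1, p2, (p1⊥ ⊗ p2⊥)
      [Ax]  ⊢ p1, p1⊥
      [Ax]  ⊢ p2, p2⊥
  [Ax]  ⊢ p1, p1⊥

Result: YES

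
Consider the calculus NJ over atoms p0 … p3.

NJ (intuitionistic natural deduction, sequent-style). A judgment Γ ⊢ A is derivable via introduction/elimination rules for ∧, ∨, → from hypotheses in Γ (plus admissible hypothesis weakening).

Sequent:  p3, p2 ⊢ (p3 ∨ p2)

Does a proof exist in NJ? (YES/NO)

Derivation (root first):
[∨I₁] p3, p2 ⊢ (p3 ∨ p2)
  [Wk] p3, p2 ⊢ p3
    [Ax] p3 ⊢ p3

Result: YES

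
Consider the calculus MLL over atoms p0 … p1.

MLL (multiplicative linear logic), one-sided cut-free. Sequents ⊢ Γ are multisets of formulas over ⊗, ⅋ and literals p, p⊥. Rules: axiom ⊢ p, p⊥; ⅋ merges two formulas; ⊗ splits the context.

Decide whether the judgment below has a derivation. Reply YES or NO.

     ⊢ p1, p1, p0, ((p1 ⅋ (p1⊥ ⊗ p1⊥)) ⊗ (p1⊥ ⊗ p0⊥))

Derivation trace:
[⊗]  ⊢ p1, p1, p0, ((p1 ⅋ (p1⊥ ⊗ p1⊥)) ⊗ (p1⊥ ⊗ p0⊥))
  [⅋]  ⊢ p1, (p1 ⅋ (p1⊥ ⊗ p1⊥))
    [⊗]  ⊢ p1, p1, (p1⊥ ⊗ p1⊥)
      [Ax]  ⊢ p1, p1⊥
      [Ax]  ⊢ p1, p1⊥
  [⊗]  ⊢ p1, p0, (p1⊥ ⊗ p0⊥)
    [Ax]  ⊢ p1, p1⊥
    [Ax]  ⊢ p0, p0⊥

Result: YES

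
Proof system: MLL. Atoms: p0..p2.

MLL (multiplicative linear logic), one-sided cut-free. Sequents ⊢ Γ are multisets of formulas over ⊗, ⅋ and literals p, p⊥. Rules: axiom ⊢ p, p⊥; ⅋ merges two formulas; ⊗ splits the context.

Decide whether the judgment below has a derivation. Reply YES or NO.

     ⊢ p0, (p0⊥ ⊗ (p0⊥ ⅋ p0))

Derivation trace:
[⊗]  ⊢ p0, (p0⊥ ⊗ (p0⊥ ⅋ p0))
  [Ax]  ⊢ p0, p0⊥
  [⅋]  ⊢ (p0⊥ ⅋ p0)
    [Ax]  ⊢ p0, p0⊥

Result: YES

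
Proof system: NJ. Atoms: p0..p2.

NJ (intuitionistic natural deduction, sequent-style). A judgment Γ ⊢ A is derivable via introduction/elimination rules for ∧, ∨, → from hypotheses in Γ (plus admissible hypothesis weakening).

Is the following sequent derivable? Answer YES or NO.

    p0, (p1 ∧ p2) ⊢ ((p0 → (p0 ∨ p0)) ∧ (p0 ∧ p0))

Derivation trace:
[∧I] p0, (p1 ∧ p2) ⊢ ((p0 → (p0 ∨ p0)) ∧ (p0 ∧ p0))
  [Wk] (p1 ∧ p2) ⊢ (p0 → (p0 ∨ p0))
    [→I]  ⊢ (p0 → (p0 ∨ p0))
      [∨I₁] p0 ⊢ (p0 ∨ p0)
        [Ax] p0 ⊢ p0
  [∧I] p0 ⊢ (p0 ∧ p0)
    [Ax] p0 ⊢ p0
    [Ax] p0 ⊢ p0

Result: YES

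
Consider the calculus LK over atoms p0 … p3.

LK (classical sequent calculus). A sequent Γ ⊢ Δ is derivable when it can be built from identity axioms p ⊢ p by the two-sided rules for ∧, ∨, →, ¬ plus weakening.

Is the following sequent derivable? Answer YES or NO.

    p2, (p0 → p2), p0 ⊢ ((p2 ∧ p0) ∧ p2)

Proof tree:
[∧R] p2, (p0 → p2), p0 ⊢ ((p2 ∧ p0) ∧ p2)
  [∧R] p2, p0 ⊢ (p2 ∧ p0)
    [Ax] p2 ⊢ p2
    [Ax] p0 ⊢ p0
  [→L] p0, (p0 → p2) ⊢ p2
    [Ax] p0 ⊢ p0
    [Ax] p2 ⊢ p2

Result: YES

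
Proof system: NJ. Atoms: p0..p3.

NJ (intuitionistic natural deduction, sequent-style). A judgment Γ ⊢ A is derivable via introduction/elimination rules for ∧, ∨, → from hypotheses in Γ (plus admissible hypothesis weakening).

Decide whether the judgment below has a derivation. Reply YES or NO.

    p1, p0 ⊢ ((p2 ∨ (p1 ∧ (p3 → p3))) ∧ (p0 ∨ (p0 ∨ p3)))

Derivation (root first):
[∧I] p1, p0 ⊢ ((p2 ∨ (p1 ∧ (p3 → p3))) ∧ (p0 ∨ (p0 ∨ p3)))
  [∨I₂] p1 ⊢ (p2 ∨ (p1 ∧ (p3 → p3)))
    [∧I] p1 ⊢ (p1 ∧ (p3 → p3))
      [Ax] p1 ⊢ p1
      [→I]  ⊢ (p3 → p3)
        [Ax] p3 ⊢ p3
  [∨I₂] p0 ⊢ (p0 ∨ (p0 ∨ p3))
    [∨I₁] p0 ⊢ (p0 ∨ p3)
      [Ax] p0 ⊢ p0

Result: YES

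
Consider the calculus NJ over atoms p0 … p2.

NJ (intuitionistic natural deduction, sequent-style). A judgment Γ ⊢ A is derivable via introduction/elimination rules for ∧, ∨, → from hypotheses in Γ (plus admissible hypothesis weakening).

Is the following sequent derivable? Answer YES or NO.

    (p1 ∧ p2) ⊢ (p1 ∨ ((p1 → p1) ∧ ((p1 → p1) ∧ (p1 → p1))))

Derivation trace:
[∨I₂] (p1 ∧ p2) ⊢ (p1 ∨ ((p1 → p1) ∧ ((p1 → p1) ∧ (p1 → p1))))
  [∧I] (p1 ∧ p2) ⊢ ((p1 → p1) ∧ ((p1 → p1) ∧ (p1 → p1)))
    [Wk] (p1 ∧ p2) ⊢ (p1 → p1)
      [→I]  ⊢ (p1 → p1)
        [Ax] p1 ⊢ p1
    [∧I]  ⊢ ((p1 → p1) ∧ (p1 → p1))
      [→I]  ⊢ (p1 → p1)
        [Ax] p1 ⊢ p1
      [→I]  ⊢ (p1 → p1)
        [Ax] p1 ⊢ p1

Result: YES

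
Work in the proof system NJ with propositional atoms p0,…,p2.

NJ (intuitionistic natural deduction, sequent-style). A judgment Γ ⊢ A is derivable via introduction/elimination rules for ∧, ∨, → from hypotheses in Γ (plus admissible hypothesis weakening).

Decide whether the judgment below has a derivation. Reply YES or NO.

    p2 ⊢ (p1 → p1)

Derivation (root first):
[→I] p2 ⊢ (p1 → p1)
  [Wk] p1, p2 ⊢ p1
    [Ax] p1 ⊢ p1

Result: YES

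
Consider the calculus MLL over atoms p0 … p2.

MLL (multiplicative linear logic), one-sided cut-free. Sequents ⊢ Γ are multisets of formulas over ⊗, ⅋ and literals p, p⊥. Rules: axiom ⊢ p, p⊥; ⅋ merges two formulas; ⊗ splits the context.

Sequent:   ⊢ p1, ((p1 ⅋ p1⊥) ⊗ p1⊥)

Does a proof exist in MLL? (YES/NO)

Derivation trace:
[⊗]  ⊢ p1, ((p1 ⅋ p1⊥) ⊗ p1⊥)
  [⅋]  ⊢ (p1 ⅋ p1⊥)
    [Ax]  ⊢ p1, p1⊥
  [Ax]  ⊢ p1, p1⊥

Result: YES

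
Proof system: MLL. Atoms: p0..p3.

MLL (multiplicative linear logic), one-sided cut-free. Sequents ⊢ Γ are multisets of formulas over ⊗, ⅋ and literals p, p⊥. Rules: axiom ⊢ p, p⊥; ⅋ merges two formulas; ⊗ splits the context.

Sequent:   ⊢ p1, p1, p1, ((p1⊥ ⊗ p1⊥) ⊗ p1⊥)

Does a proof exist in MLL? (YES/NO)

Proof tree:
[⊗]  ⊢ p1, p1, p1, ((p1⊥ ⊗ p1⊥) ⊗ p1⊥)
  [⊗]  ⊢ p1, p1, (p1⊥ ⊗ p1⊥)
    [Ax]  ⊢ p1, p1⊥
    [Ax]  ⊢ p1, p1⊥
  [Ax]  ⊢ p1, p1⊥

Result: YES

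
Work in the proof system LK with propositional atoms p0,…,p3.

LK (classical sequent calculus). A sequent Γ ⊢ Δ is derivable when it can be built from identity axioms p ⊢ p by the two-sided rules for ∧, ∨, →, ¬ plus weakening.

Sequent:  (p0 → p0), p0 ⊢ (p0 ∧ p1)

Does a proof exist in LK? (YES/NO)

Search for a countermodel by truth-table:
  v=0000: Γ:[(p0 → p0)=T, p0=F] Δ:[(p0 ∧ p1)=F] refutes=False
  v=0001: Γ:[(p0 → p0)=T, p0=F] Δ:[(p0 ∧ p1)=F] refutes=False
  v=0010: Γ:[(p0 → p0)=T, p0=F] Δ:[(p0 ∧ p1)=F] refutes=False
  v=0011: Γ:[(p0 → p0)=T, p0=F] Δ:[(p0 ∧ p1)=F] refutes=False
  v=0100: Γ:[(p0 → p0)=T, p0=F] Δ:[(p0 ∧ p1)=F] refutes=False
  v=0101: Γ:[(p0 → p0)=T, p0=F] Δ:[(p0 ∧ p1)=F] refutes=False
  v=0110: Γ:[(p0 → p0)=T, p0=F] Δ:[(p0 ∧ p1)=F] refutes=False
  v=0111: Γ:[(p0 → p0)=T, p0=F] Δ:[(p0 ∧ p1)=F] refutes=False
  v=1000: Γ:[(p0 → p0)=T, p0=T] Δ:[(p0 ∧ p1)=F] refutes=True  ← countermodel

Result: NO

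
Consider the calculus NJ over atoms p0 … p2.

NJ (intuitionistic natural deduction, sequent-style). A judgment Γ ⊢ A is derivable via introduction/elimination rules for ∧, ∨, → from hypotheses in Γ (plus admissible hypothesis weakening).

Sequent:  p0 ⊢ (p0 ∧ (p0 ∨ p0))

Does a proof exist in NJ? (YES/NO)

Derivation (root first):
[∧I] p0 ⊢ (p0 ∧ (p0 ∨ p0))
  [Ax] p0 ⊢ p0
  [∨I₁] p0 ⊢ (p0 ∨ p0)
    [Ax] p0 ⊢ p0

Result: YES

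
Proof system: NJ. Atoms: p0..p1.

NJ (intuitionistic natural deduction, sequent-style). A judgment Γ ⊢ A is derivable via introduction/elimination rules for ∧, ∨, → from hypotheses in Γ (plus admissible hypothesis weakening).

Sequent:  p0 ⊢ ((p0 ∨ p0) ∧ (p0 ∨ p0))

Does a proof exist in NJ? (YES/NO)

Derivation (root first):
[∧I] p0 ⊢ ((p0 ∨ p0) ∧ (p0 ∨ p0))
  [∨I₂] p0 ⊢ (p0 ∨ p0)
    [Ax] p0 ⊢ p0
  [∨I₁] p0 ⊢ (p0 ∨ p0)
    [Ax] p0 ⊢ p0

Result: YES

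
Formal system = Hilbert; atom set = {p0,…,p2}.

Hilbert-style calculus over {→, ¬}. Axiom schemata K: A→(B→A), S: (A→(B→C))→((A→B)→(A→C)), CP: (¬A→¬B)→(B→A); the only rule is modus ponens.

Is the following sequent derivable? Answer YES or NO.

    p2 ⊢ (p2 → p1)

Search for a countermodel by truth-table:
  v=000: Γ:[p2=F] Δ:[(p2 → p1)=T] refutes=False
  v=001: Γ:[p2=T] Δ:[(p2 → p1)=F] refutes=True  ← countermodel

Result: NO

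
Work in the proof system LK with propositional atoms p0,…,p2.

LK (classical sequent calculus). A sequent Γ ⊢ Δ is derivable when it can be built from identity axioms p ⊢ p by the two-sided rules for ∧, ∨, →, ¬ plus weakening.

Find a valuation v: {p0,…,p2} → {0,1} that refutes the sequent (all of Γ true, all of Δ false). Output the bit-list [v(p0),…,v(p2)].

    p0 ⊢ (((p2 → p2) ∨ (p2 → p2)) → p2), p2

Search for a countermodel by truth-table:
  v=000: Γ:[p0=F] Δ:[(((p2 → p2) ∨ (p2 → p2)) → p2)=F, p2=F] refutes=False
  v=001: Γ:[p0=F] Δ:[(((p2 → p2) ∨ (p2 → p2)) → p2)=T, p2=T] refutes=False
  v=010: Γ:[p0=F] Δ:[(((p2 → p2) ∨ (p2 → p2)) → p2)=F, p2=F] refutes=False
  v=011: Γ:[p0=F] Δ:[(((p2 → p2) ∨ (p2 → p2)) → p2)=T, p2=T] refutes=False
  v=100: Γ:[p0=T] Δ:[(((p2 → p2) ∨ (p2 → p2)) → p2)=F, p2=F] refutes=True  ← countermodel

Result: [1, 0, 0]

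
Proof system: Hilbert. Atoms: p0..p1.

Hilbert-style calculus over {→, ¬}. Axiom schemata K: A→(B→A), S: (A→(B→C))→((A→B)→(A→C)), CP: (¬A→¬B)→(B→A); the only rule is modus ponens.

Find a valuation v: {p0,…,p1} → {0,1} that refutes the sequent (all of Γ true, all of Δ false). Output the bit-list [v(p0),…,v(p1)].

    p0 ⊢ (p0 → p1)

Search for a countermodel by truth-table:
  v=00: Γ:[p0=F] Δ:[(p0 → p1)=T] refutes=False
  v=01: Γ:[p0=F] Δ:[(p0 → p1)=T] refutes=False
  v=10: Γ:[p0=T] Δ:[(p0 → p1)=F] refutes=True  ← countermodel

Result: [1, 0]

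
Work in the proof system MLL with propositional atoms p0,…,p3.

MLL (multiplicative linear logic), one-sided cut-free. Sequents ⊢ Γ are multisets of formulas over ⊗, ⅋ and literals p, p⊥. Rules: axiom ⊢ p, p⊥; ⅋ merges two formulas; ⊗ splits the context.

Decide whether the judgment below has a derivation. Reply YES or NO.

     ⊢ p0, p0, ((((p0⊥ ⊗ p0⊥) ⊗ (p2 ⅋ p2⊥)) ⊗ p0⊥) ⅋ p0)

Derivation trace:
[⅋]  ⊢ p0, p0, ((((p0⊥ ⊗ p0⊥) ⊗ (p2 ⅋ p2⊥)) ⊗ p0⊥) ⅋ p0)
  [⊗]  ⊢ p0, p0, p0, (((p0⊥ ⊗ p0⊥) ⊗ (p2 ⅋ p2⊥)) ⊗ p0⊥)
    [⊗]  ⊢ p0, p0, ((p0⊥ ⊗ p0⊥) ⊗ (p2 ⅋ p2⊥))
      [⊗]  ⊢ p0, p0, (p0⊥ ⊗ p0⊥)
        [Ax]  ⊢ p0, p0⊥
        [Ax]  ⊢ p0, p0⊥
      [⅋]  ⊢ (p2 ⅋ p2⊥)
        [Ax]  ⊢ p2, p2⊥
    [Ax]  ⊢ p0, p0⊥

Result: YES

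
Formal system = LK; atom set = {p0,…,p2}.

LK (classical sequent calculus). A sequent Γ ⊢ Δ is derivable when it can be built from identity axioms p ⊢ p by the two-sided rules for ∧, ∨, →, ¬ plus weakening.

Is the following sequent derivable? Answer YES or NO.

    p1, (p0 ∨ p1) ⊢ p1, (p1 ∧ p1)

Derivation trace:
[∨L] p1, (p0 ∨ p1) ⊢ p1, (p1 ∧ p1)
  [∧R] p1, p0 ⊢ (p1 ∧ p1)
    [Ax] p1 ⊢ p1
    [WL] p1, p0 ⊢ p1
      [Ax] p1 ⊢ p1
  [Ax] p1 ⊢ p1

Result: YES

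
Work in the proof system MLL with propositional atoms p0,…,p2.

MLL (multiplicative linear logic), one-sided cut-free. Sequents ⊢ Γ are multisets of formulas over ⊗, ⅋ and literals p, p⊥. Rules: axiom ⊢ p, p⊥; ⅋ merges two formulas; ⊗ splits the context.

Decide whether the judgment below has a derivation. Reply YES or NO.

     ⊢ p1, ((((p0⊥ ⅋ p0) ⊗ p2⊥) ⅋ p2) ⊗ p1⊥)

Derivation (root first):
[⊗]  ⊢ p1, ((((p0⊥ ⅋ p0) ⊗ p2⊥) ⅋ p2) ⊗ p1⊥)
  [⅋]  ⊢ (((p0⊥ ⅋ p0) ⊗ p2⊥) ⅋ p2)
    [⊗]  ⊢ p2, ((p0⊥ ⅋ p0) ⊗ p2⊥)
      [⅋]  ⊢ (p0⊥ ⅋ p0)
        [Ax]  ⊢ p0, p0⊥
      [Ax]  ⊢ p2, p2⊥
  [Ax]  ⊢ p1, p1⊥

Result: YES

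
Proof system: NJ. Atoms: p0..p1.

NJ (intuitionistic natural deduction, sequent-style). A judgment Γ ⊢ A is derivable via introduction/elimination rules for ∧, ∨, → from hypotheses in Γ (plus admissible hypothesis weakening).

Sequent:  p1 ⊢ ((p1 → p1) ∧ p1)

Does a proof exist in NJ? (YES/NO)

Derivation (root first):
[∧I] p1 ⊢ ((p1 → p1) ∧ p1)
  [→I]  ⊢ (p1 → p1)
    [Ax] p1 ⊢ p1
  [Ax] p1 ⊢ p1

Result: YES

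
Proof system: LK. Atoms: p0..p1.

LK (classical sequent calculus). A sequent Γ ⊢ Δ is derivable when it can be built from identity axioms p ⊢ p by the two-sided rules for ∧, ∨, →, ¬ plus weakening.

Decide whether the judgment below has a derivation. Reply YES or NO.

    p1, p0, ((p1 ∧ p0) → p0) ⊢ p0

Proof tree:
[→L] p1, p0, ((p1 ∧ p0) → p0) ⊢ p0
  [∧R] p1, p0 ⊢ (p1 ∧ p0)
    [Ax] p1 ⊢ p1
    [WL] p0, p1 ⊢ p0
      [Ax] p0 ⊢ p0
  [WL] p0, p1, p0 ⊢ p0
    [WL] p0, p1 ⊢ p0
      [Ax] p0 ⊢ p0

Result: YES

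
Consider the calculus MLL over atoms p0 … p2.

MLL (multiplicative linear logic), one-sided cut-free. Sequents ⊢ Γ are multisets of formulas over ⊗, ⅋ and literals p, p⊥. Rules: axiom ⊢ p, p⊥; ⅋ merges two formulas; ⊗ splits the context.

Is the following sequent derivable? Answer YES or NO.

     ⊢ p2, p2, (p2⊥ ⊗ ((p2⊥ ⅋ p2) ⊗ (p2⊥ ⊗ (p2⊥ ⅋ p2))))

Derivation (root first):
[⊗]  ⊢ p2, p2, (p2⊥ ⊗ ((p2⊥ ⅋ p2) ⊗ (p2⊥ ⊗ (p2⊥ ⅋ p2))))
  [Ax]  ⊢ p2, p2⊥
  [⊗]  ⊢ p2, ((p2⊥ ⅋ p2) ⊗ (p2⊥ ⊗ (p2⊥ ⅋ p2)))
    [⅋]  ⊢ (p2⊥ ⅋ p2)
      [Ax]  ⊢ p2, p2⊥
    [⊗]  ⊢ p2, (p2⊥ ⊗ (p2⊥ ⅋ p2))
      [Ax]  ⊢ p2, p2⊥
      [⅋]  ⊢ (p2⊥ ⅋ p2)
        [Ax]  ⊢ p2, p2⊥

Result: YES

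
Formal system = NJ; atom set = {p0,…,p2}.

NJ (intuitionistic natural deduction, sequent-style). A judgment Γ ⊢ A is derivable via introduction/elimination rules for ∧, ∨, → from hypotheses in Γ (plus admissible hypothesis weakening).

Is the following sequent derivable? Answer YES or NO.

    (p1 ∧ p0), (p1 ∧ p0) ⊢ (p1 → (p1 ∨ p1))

Proof tree:
[→I] (p1 ∧ p0), (p1 ∧ p0) ⊢ (p1 → (p1 ∨ p1))
  [∨I₁] p1, (p1 ∧ p0), (p1 ∧ p0) ⊢ (p1 ∨ p1)
    [Wk] p1, (p1 ∧ p0), (p1 ∧ p0) ⊢ p1
      [Wk] p1, (p1 ∧ p0) ⊢ p1
        [Ax] p1 ⊢ p1

Result: YES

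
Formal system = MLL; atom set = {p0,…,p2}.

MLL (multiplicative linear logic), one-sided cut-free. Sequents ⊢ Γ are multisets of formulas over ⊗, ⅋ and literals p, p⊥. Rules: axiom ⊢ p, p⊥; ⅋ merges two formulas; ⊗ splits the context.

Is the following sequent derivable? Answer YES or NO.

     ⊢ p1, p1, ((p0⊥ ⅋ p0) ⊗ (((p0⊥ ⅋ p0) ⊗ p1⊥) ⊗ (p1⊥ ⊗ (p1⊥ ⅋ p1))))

Proof tree:
[⊗]  ⊢ p1, p1, ((p0⊥ ⅋ p0) ⊗ (((p0⊥ ⅋ p0) ⊗ p1⊥) ⊗ (p1⊥ ⊗ (p1⊥ ⅋ p1))))
  [⅋]  ⊢ (p0⊥ ⅋ p0)
    [Ax]  ⊢ p0, p0⊥
  [⊗]  ⊢ p1, p1, (((p0⊥ ⅋ p0) ⊗ p1⊥) ⊗ (p1⊥ ⊗ (p1⊥ ⅋ p1)))
    [⊗]  ⊢ p1, ((p0⊥ ⅋ p0) ⊗ p1⊥)
      [⅋]  ⊢ (p0⊥ ⅋ p0)
        [Ax]  ⊢ p0, p0⊥
      [Ax]  ⊢ p1, p1⊥
    [⊗]  ⊢ p1, (p1⊥ ⊗ (p1⊥ ⅋ p1))
      [Ax]  ⊢ p1, p1⊥
      [⅋]  ⊢ (p1⊥ ⅋ p1)
        [Ax]  ⊢ p1, p1⊥

Result: YES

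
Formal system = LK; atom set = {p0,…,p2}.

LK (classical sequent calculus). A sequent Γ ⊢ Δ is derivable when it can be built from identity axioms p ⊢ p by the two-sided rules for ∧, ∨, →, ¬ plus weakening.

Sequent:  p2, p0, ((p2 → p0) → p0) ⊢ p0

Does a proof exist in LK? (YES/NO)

Derivation (root first):
[→L] p2, p0, ((p2 → p0) → p0) ⊢ p0
  [WL] p0, p2 ⊢ (p2 → p0)
    [→R] p0 ⊢ (p2 → p0)
      [WL] p0, p2 ⊢ p0
        [Ax] p0 ⊢ p0
  [Ax] p0 ⊢ p0

Result: YES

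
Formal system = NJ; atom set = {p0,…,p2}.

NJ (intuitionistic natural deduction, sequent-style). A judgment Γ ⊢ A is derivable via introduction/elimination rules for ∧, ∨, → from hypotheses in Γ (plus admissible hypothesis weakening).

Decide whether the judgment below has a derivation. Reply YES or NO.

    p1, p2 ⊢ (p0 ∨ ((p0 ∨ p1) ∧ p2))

Derivation trace:
[∨I₂] p1, p2 ⊢ (p0 ∨ ((p0 ∨ p1) ∧ p2))
  [∧I] p1, p2 ⊢ ((p0 ∨ p1) ∧ p2)
    [∨I₂] p1 ⊢ (p0 ∨ p1)
      [Ax] p1 ⊢ p1
    [Ax] p2 ⊢ p2

Result: YES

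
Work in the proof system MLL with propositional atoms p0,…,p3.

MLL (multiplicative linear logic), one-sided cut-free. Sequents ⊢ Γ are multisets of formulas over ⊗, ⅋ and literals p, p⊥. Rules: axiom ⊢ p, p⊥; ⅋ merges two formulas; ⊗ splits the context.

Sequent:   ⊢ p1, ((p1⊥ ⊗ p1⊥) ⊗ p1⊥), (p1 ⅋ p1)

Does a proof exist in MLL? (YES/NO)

Derivation trace:
[⅋]  ⊢ p1, ((p1⊥ ⊗ p1⊥) ⊗ p1⊥), (p1 ⅋ p1)
  [⊗]  ⊢ p1, p1, p1, ((p1⊥ ⊗ p1⊥) ⊗ p1⊥)
    [⊗]  ⊢ p1, p1, (p1⊥ ⊗ p1⊥)
      [Ax]  ⊢ p1, p1⊥
      [Ax]  ⊢ p1, p1⊥
    [Ax]  ⊢ p1, p1⊥

Result: YES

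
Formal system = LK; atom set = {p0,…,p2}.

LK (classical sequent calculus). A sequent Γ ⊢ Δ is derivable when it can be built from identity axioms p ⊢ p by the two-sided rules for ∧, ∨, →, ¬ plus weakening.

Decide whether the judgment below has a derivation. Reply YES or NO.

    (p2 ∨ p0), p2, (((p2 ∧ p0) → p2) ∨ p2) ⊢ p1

Truth-table refutation:
  v=000: Γ:[(p2 ∨ p0)=F, p2=F, (((p2 ∧ p0) → p2) ∨ p2)=T] Δ:[p1=F] refutes=False
  v=001: Γ:[(p2 ∨ p0)=T, p2=T, (((p2 ∧ p0) → p2) ∨ p2)=T] Δ:[p1=F] refutes=True  ← countermodel

Result: NO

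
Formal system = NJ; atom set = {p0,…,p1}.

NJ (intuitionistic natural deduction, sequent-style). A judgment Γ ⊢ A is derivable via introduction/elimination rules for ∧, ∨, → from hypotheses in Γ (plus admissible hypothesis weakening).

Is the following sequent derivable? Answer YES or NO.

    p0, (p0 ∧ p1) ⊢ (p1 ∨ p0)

Derivation trace:
[Wk] p0, (p0 ∧ p1) ⊢ (p1 ∨ p0)
  [∨I₂] p0 ⊢ (p1 ∨ p0)
    [Ax] p0 ⊢ p0

Result: YES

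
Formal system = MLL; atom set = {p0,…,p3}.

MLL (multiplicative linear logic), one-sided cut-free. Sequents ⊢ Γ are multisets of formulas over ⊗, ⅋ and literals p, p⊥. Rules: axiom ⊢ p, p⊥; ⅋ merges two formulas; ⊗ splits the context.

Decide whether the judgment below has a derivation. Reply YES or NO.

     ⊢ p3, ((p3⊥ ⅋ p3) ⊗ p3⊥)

Derivation (root first):
[⊗]  ⊢ p3, ((p3⊥ ⅋ p3) ⊗ p3⊥)
  [⅋]  ⊢ (p3⊥ ⅋ p3)
    [Ax]  ⊢ p3, p3⊥
  [Ax]  ⊢ p3, p3⊥

Result: YES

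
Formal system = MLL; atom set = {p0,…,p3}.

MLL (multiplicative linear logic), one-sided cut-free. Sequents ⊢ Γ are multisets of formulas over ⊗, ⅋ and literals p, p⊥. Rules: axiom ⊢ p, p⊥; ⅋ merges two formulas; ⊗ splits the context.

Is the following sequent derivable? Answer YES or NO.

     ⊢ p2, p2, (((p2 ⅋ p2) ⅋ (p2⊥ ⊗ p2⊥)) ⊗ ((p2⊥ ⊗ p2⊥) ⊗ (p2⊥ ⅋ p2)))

Derivation (root first):
[⊗]  ⊢ p2, p2, (((p2 ⅋ p2) ⅋ (p2⊥ ⊗ p2⊥)) ⊗ ((p2⊥ ⊗ p2⊥) ⊗ (p2⊥ ⅋ p2)))
  [⅋]  ⊢ ((p2 ⅋ p2) ⅋ (p2⊥ ⊗ p2⊥))
    [⅋]  ⊢ (p2⊥ ⊗ p2⊥), (p2 ⅋ p2)
      [⊗]  ⊢ p2, p2, (p2⊥ ⊗ p2⊥)
        [Ax]  ⊢ p2, p2⊥
        [Ax]  ⊢ p2, p2⊥
  [⊗]  ⊢ p2, p2, ((p2⊥ ⊗ p2⊥) ⊗ (p2⊥ ⅋ p2))
    [⊗]  ⊢ p2, p2, (p2⊥ ⊗ p2⊥)
      [Ax]  ⊢ p2, p2⊥
      [Ax]  ⊢ p2, p2⊥
    [⅋]  ⊢ (p2⊥ ⅋ p2)
      [Ax]  ⊢ p2, p2⊥

Result: YES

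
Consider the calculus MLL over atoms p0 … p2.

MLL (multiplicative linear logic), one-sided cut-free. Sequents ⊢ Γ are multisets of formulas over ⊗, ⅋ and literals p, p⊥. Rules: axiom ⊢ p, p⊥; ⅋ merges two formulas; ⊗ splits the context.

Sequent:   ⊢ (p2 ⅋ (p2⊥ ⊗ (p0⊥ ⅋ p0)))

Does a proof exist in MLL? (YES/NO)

Derivation trace:
[⅋]  ⊢ (p2 ⅋ (p2⊥ ⊗ (p0⊥ ⅋ p0)))
  [⊗]  ⊢ p2, (p2⊥ ⊗ (p0⊥ ⅋ p0))
    [Ax]  ⊢ p2, p2⊥
    [⅋]  ⊢ (p0⊥ ⅋ p0)
      [Ax]  ⊢ p0, p0⊥

Result: YES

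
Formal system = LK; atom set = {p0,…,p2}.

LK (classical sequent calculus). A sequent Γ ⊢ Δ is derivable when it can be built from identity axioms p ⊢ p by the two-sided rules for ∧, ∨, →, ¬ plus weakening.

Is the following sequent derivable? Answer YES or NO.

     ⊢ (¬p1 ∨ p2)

Truth-table refutation:
  v=000: Γ:[] Δ:[(¬p1 ∨ p2)=T] refutes=False
  v=001: Γ:[] Δ:[(¬p1 ∨ p2)=T] refutes=False
  v=010: Γ:[] Δ:[(¬p1 ∨ p2)=F] refutes=True  ← countermodel

Result: NO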